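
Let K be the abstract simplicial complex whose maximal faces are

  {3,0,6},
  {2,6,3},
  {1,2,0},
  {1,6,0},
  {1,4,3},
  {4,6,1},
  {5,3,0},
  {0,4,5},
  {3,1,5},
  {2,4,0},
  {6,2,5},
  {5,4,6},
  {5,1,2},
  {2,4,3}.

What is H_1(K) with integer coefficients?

Order the vertices as 0 < 1 < 2 < 3 < 4 < 5 < 6. Listing each simplex with vertices in this order, K has dimension 2 with simplices:

  0-simplices (7): [0], [1], [2], [3], [4], [5], [6]
  1-simplices (21): [0,1], [0,2], [0,3], [0,4], [0,5], [0,6], [1,2], [1,3], [1,4], [1,5], [1,6], [2,3], [2,4], [2,5], [2,6], [3,4], [3,5], [3,6], [4,5], [4,6], [5,6]
  2-simplices (14): [0,1,2], [0,1,6], [0,2,4], [0,3,5], [0,3,6], [0,4,5], [1,2,5], [1,3,4], [1,3,5], [1,4,6], [2,3,4], [2,3,6], [2,5,6], [4,5,6]

so the chain groups are C_0 ≅ Z^7, C_1 ≅ Z^21, C_2 ≅ Z^14.

Boundary ∂_1: C_1 → C_0 sends each edge [p,q] (with p < q) to q − p.
This gives a 7×21 integer matrix of rank 6; reducing to Smith normal form yields diagonal entries (1,1,1,1,1,1).

Boundary ∂_2: C_2 → C_1 maps a triangle to the signed sum of its edges. For instance
  ∂[1,4,6] = [4,6] − [1,6] + [1,4],
  ∂[1,3,4] = [3,4] − [1,4] + [1,3].
The resulting 21×14 matrix has rank 13, and its Smith normal form has invariant factors (1,1,1,1,1,1,1,1,1,1,1,1,1).

Now H_k = ker ∂_k / im ∂_{k+1}, so:

  H_1: rank ker ∂_1 − rank ∂_2 = (21 − 6) − 13 = 2, and the invariant factors of ∂_2 are all 1, so H_1 = Z^2.

H_1 ≅ Z^2.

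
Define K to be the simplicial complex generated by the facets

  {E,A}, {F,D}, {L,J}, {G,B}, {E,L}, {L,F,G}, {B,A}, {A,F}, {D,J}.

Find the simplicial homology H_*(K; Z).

Order the vertices as A < B < D < E < F < G < J < L. Listing each simplex with vertices in this order, K has dimension 2 with simplices:

  0-simplices (8): A, B, D, E, F, G, J, L
  1-simplices (11): AB, AE, AF, BG, DF, DJ, EL, FG, FL, GL, JL
  2-simplices (1): FGL

giving chain groups C_0 ≅ Z^8, C_1 ≅ Z^11, C_2 ≅ Z^1.

The boundary map ∂_1: C_1 → C_0 is given by ∂[p,q] = [q] − [p].
As a 8×11 matrix over Z this has rank 7, with invariant factors (1,1,1,1,1,1,1).

Boundary ∂_2: C_2 → C_1 maps a triangle to the signed sum of its edges. For instance
  ∂FGL = GL − FL + FG.
The resulting 11×1 matrix has rank 1, and its Smith normal form has invariant factors (1).

Now H_k = ker ∂_k / im ∂_{k+1}, so:

  H_0: rank C_0 − rank ∂_1 = 8 − 7 = 1, and the invariant factors of ∂_1 are all 1, so H_0 = Z.
  H_1: rank ker ∂_1 − rank ∂_2 = (11 − 7) − 1 = 3, and the invariant factors of ∂_2 are all 1, so H_1 = Z^3.
  H_2: rank ker ∂_2 − rank ∂_3 = (1 − 1) − 0 = 0, and there is no ∂_3, so H_2 = 0.

H_0 ≅ Z,  H_1 ≅ Z^3,  H_2 = 0.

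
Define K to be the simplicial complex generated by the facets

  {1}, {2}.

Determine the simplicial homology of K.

H_0 ≅ Z^2.

Order the vertices as 1 < 2. Listing each simplex with vertices in this order, K has dimension 0 with simplices:

  0-simplices (2): [1], [2]

giving chain groups C_0 ≅ Z^2.

Now H_k = ker ∂_k / im ∂_{k+1}, so:

  H_0: rank C_0 − rank ∂_1 = 2 − 0 = 2, and there is no ∂_1, so H_0 ≅ Z^2.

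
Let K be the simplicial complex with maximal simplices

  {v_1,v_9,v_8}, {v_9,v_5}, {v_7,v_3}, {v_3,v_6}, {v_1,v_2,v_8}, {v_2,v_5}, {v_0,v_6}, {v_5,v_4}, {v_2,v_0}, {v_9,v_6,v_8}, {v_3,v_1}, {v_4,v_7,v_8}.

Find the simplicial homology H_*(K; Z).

H_0 ≅ Z,  H_1 ≅ Z^5,  H_2 = 0.

We work with the vertex ordering v_0 < v_1 < v_2 < v_3 < v_4 < v_5 < v_6 < v_7 < v_8 < v_9. The simplices of K, each written with vertices in increasing order, are:

  0-simplices (10): [v_0], [v_1], [v_2], [v_3], [v_4], [v_5], [v_6], [v_7], [v_8], [v_9]
  1-simplices (18): (18 of them)
  2-simplices (4): [v_1,v_2,v_8], [v_1,v_8,v_9], [v_4,v_7,v_8], [v_6,v_8,v_9]

so the chain groups are C_0 ≅ Z^10, C_1 ≅ Z^18, C_2 ≅ Z^4.

∂_1: C_1 → C_0 sends each edge [p,q] (with p < q) to q − p. For instance
  ∂[v_4,v_5] = [v_5] − [v_4].
This gives a 10×18 integer matrix of rank 9; reducing to Smith normal form yields diagonal entries (1,1,1,1,1,1,1,1,1).

The boundary map ∂_2: C_2 → C_1 sends each 2-simplex [p,q,r] to [q,r] − [p,r] + [p,q]. For instance
  ∂[v_4,v_7,v_8] = [v_7,v_8] − [v_4,v_8] + [v_4,v_7],
  ∂[v_1,v_8,v_9] = [v_8,v_9] − [v_1,v_9] + [v_1,v_8].
This gives a 18×4 integer matrix of rank 4; reducing to Smith normal form yields diagonal entries (1,1,1,1).

From H_k ≅ ker(∂_k) / im(∂_{k+1}) we obtain:

  H_0: rank C_0 − rank ∂_1 = 10 − 9 = 1, and the invariant factors of ∂_1 are all 1, so H_0 ≅ Z.
  H_1: rank ker ∂_1 − rank ∂_2 = (18 − 9) − 4 = 5, and the invariant factors of ∂_2 are all 1, so H_1 ≅ Z^5.
  H_2: rank ker ∂_2 − rank ∂_3 = (4 − 4) − 0 = 0, and there is no ∂_3, so H_2 ≅ 0.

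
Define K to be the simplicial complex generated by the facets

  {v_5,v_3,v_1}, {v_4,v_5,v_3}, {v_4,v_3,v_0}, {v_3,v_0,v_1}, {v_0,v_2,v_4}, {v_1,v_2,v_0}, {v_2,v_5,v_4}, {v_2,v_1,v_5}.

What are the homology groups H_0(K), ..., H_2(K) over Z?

We work with the vertex ordering v_0 < v_1 < v_2 < v_3 < v_4 < v_5. The simplices of K, each written with vertices in increasing order, are:

  0-simplices (6): [v_0], [v_1], [v_2], [v_3], [v_4], [v_5]
  1-simplices (12): [v_0,v_1], [v_0,v_2], [v_0,v_3], [v_0,v_4], [v_1,v_2], [v_1,v_3], [v_1,v_5], [v_2,v_4], [v_2,v_5], [v_3,v_4], [v_3,v_5], [v_4,v_5]
  2-simplices (8): [v_0,v_1,v_2], [v_0,v_1,v_3], [v_0,v_2,v_4], [v_0,v_3,v_4], [v_1,v_2,v_5], [v_1,v_3,v_5], [v_2,v_4,v_5], [v_3,v_4,v_5]

so the chain groups are C_0 ≅ Z^6, C_1 ≅ Z^12, C_2 ≅ Z^8.

∂_1: C_1 → C_0 is given by ∂[p,q] = [q] − [p]. For instance
  ∂[v_0,v_4] = [v_4] − [v_0].
This gives a 6×12 integer matrix of rank 5; reducing to Smith normal form yields diagonal entries (1,1,1,1,1).

The boundary map ∂_2: C_2 → C_1 acts by ∂[p,q,r] = [q,r] − [p,r] + [p,q]. For instance
  ∂[v_0,v_1,v_3] = [v_1,v_3] − [v_0,v_3] + [v_0,v_1],
  ∂[v_3,v_4,v_5] = [v_4,v_5] − [v_3,v_5] + [v_3,v_4].
As a 12×8 matrix over Z this has rank 7, with invariant factors (1,1,1,1,1,1,1).

Computing H_k = (kernel of ∂_k) / (image of ∂_{k+1}):

  H_0: rank C_0 − rank ∂_1 = 6 − 5 = 1, and the invariant factors of ∂_1 are all 1, so H_0 = Z.
  H_1: rank ker ∂_1 − rank ∂_2 = (12 − 5) − 7 = 0, and the invariant factors of ∂_2 are all 1, so H_1 = 0.
  H_2: rank ker ∂_2 − rank ∂_3 = (8 − 7) − 0 = 1, and there is no ∂_3, so H_2 = Z.

(K is a triangulation of the 2-sphere S^2.)

H_0 ≅ Z,  H_1 = 0,  H_2 ≅ Z.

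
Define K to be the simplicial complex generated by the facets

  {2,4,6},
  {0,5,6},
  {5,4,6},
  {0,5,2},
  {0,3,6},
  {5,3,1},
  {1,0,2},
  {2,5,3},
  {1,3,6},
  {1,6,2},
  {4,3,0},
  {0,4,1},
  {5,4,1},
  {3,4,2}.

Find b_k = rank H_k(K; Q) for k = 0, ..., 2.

b_0 = 1, b_1 = 2, b_2 = 1.

We work with the vertex ordering 0 < 1 < 2 < 3 < 4 < 5 < 6. The simplices of K, each written with vertices in increasing order, are:

  0-simplices (7): [0], [1], [2], [3], [4], [5], [6]
  1-simplices (21): [0,1], [0,2], [0,3], [0,4], [0,5], [0,6], [1,2], [1,3], [1,4], [1,5], [1,6], [2,3], [2,4], [2,5], [2,6], [3,4], [3,5], [3,6], [4,5], [4,6], [5,6]
  2-simplices (14): [0,1,2], [0,1,4], [0,2,5], [0,3,4], [0,3,6], [0,5,6], [1,2,6], [1,3,5], [1,3,6], [1,4,5], [2,3,4], [2,3,5], [2,4,6], [4,5,6]

giving chain groups C_0 ≅ Z^7, C_1 ≅ Z^21, C_2 ≅ Z^14.

The boundary map ∂_1: C_1 → C_0 sends each edge [p,q] (with p < q) to q − p.
The 7×21 boundary matrix has rank 6 and Smith normal form diag(1,1,1,1,1,1).

∂_2: C_2 → C_1 acts by ∂[p,q,r] = [q,r] − [p,r] + [p,q]. For instance
  ∂[4,5,6] = [5,6] − [4,6] + [4,5],
  ∂[1,2,6] = [2,6] − [1,6] + [1,2].
The resulting 21×14 matrix has rank 13, and its Smith normal form has invariant factors (1,1,1,1,1,1,1,1,1,1,1,1,1).

Reading off H_k = ker ∂_k / im ∂_{k+1}:

  H_0: rank C_0 − rank ∂_1 = 7 − 6 = 1, and the invariant factors of ∂_1 are all 1, so H_0 ≅ Z.
  H_1: rank ker ∂_1 − rank ∂_2 = (21 − 6) − 13 = 2, and the invariant factors of ∂_2 are all 1, so H_1 ≅ Z^2.
  H_2: rank ker ∂_2 − rank ∂_3 = (14 − 13) − 0 = 1, and there is no ∂_3, so H_2 ≅ Z.

As a check, the Euler characteristic is 7 − 21 + 14 = 0, which agrees with 1 − 2 + 1 = 0.

Hence the Betti numbers are b_0 = 1, b_1 = 2, b_2 = 1.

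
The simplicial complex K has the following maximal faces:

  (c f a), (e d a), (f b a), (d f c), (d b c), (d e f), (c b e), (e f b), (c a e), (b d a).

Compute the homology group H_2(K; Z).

Take the total order a < b < c < d < e < f on the vertex set. Then K (dimension 2) consists of the simplices:

  0-simplices (6): a, b, c, d, e, f
  1-simplices (15): ab, ac, ad, ae, af, bc, bd, be, bf, cd, ce, cf, de, df, ef
  2-simplices (10): abd, abf, ace, acf, ade, bcd, bce, bef, cdf, def

giving chain groups C_0 ≅ Z^6, C_1 ≅ Z^15, C_2 ≅ Z^10.

The boundary map ∂_1: C_1 → C_0 maps an edge to its endpoints' difference, ∂[p,q] = q − p.
The 6×15 boundary matrix has rank 5 and Smith normal form diag(1,1,1,1,1).

Boundary ∂_2: C_2 → C_1 acts by ∂[p,q,r] = [q,r] − [p,r] + [p,q]. For instance
  ∂abf = bf − af + ab,
  ∂bef = ef − bf + be.
As a 15×10 matrix over Z this has rank 10, with invariant factors (1,1,1,1,1,1,1,1,1,2).

Now H_k = ker ∂_k / im ∂_{k+1}, so:

  H_2: rank ker ∂_2 − rank ∂_3 = (10 − 10) − 0 = 0, and there is no ∂_3, so H_2 = 0.

H_2 ≅ 0.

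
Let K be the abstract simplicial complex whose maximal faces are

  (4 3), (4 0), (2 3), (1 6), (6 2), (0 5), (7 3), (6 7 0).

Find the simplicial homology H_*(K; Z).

H_0 ≅ Z,  H_1 ≅ Z^2,  H_2 = 0.

K has 8 vertices, 10 edges, 1 triangle.
rank ∂_0 = 0, rank ∂_1 = 7 ⇒ b_0 = 8 − 0 − 7 = 1; all invariant factors of ∂_1 are 1 so no torsion. So H_0 = Z.
rank ∂_1 = 7, rank ∂_2 = 1 ⇒ b_1 = 10 − 7 − 1 = 2; all invariant factors of ∂_2 are 1 so no torsion. So H_1 = Z^2.
rank ∂_2 = 1, rank ∂_3 = 0 ⇒ b_2 = 1 − 1 − 0 = 0. So H_2 = 0.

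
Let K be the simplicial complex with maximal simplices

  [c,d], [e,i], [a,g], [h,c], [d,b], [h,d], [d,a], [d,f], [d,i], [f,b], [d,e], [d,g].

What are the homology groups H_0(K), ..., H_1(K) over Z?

Fix the vertex order a < b < c < d < e < f < g < h < i and write every simplex with vertices in increasing order. Then dim K = 1 and the simplices of K are:

  0-simplices (9): a, b, c, d, e, f, g, h, i
  1-simplices (12): ad, ag, bd, bf, cd, ch, de, df, dg, dh, di, ei

Hence C_0 ≅ Z^9, C_1 ≅ Z^12.

∂_1: C_1 → C_0 maps an edge to its endpoints' difference, ∂[p,q] = q − p. For instance
  ∂bf = f − b.
The resulting 9×12 matrix has rank 8, and its Smith normal form has invariant factors (1,1,1,1,1,1,1,1).

From H_k ≅ ker(∂_k) / im(∂_{k+1}) we obtain:

  H_0: rank C_0 − rank ∂_1 = 9 − 8 = 1, and the invariant factors of ∂_1 are all 1, so H_0 = Z.
  H_1: rank ker ∂_1 − rank ∂_2 = (12 − 8) − 0 = 4, and there is no ∂_2, so H_1 = Z^4.

As a check, the Euler characteristic is 9 − 12 = -3, which agrees with 1 − 4 = -3.

H_0 ≅ Z,  H_1 ≅ Z^4.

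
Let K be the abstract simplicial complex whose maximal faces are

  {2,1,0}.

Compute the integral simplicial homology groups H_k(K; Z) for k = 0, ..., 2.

Take the total order 0 < 1 < 2 on the vertex set. Then K (dimension 2) consists of the simplices:

  0-simplices (3): [0], [1], [2]
  1-simplices (3): [0,1], [0,2], [1,2]
  2-simplices (1): [0,1,2]

so the chain groups are C_0 ≅ Z^3, C_1 ≅ Z^3, C_2 ≅ Z^1.

Boundary ∂_1: C_1 → C_0 is given by ∂[p,q] = [q] − [p]. For instance
  ∂[0,2] = [2] − [0].
The 3×3 boundary matrix has rank 2 and Smith normal form diag(1,1).

∂_2: C_2 → C_1 maps a triangle to the signed sum of its edges. For instance
  ∂[0,1,2] = [1,2] − [0,2] + [0,1].
As a 3×1 matrix over Z this has rank 1, with invariant factors (1).

Now H_k = ker ∂_k / im ∂_{k+1}, so:

  H_0: rank C_0 − rank ∂_1 = 3 − 2 = 1, and the invariant factors of ∂_1 are all 1, so H_0 = Z.
  H_1: rank ker ∂_1 − rank ∂_2 = (3 − 2) − 1 = 0, and the invariant factors of ∂_2 are all 1, so H_1 = 0.
  H_2: rank ker ∂_2 − rank ∂_3 = (1 − 1) − 0 = 0, and there is no ∂_3, so H_2 = 0.

As a check, the Euler characteristic is 3 − 3 + 1 = 1, which agrees with 1 − 0 + 0 = 1.
(K is a triangulation of the 2-simplex.)

H_0 = Z,  H_1 = 0,  H_2 = 0.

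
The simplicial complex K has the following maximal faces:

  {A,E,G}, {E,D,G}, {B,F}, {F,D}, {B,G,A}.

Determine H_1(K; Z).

H_1 ≅ Z.

Take the total order A < B < D < E < F < G on the vertex set. Then K (dimension 2) consists of the simplices:

  0-simplices (6): A, B, D, E, F, G
  1-simplices (9): AB, AE, AG, BF, BG, DE, DF, DG, EG
  2-simplices (3): ABG, AEG, DEG

Hence C_0 ≅ Z^6, C_1 ≅ Z^9, C_2 ≅ Z^3.

The boundary map ∂_1: C_1 → C_0 is given by ∂[p,q] = [q] − [p].
The resulting 6×9 matrix has rank 5, and its Smith normal form has invariant factors (1,1,1,1,1).

The boundary map ∂_2: C_2 → C_1 maps a triangle to the signed sum of its edges. For instance
  ∂ABG = BG − AG + AB,
  ∂AEG = EG − AG + AE.
The 9×3 boundary matrix has rank 3 and Smith normal form diag(1,1,1).

From H_k ≅ ker(∂_k) / im(∂_{k+1}) we obtain:

  H_1: rank ker ∂_1 − rank ∂_2 = (9 − 5) − 3 = 1, and the invariant factors of ∂_2 are all 1, so H_1 ≅ Z.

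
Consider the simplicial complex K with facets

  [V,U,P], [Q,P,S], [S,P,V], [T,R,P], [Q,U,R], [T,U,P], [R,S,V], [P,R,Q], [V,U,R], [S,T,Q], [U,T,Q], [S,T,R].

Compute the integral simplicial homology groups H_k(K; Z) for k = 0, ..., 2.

Fix the vertex order P < Q < R < S < T < U < V and write every simplex with vertices in increasing order. Then dim K = 2 and the simplices of K are:

  0-simplices (7): P, Q, R, S, T, U, V
  1-simplices (18): PQ, PR, PS, PT, PU, PV, QR, QS, QT, QU, RS, RT, RU, RV, ST, SV, TU, UV
  2-simplices (12): PQR, PQS, PRT, PSV, PTU, PUV, QRU, QST, QTU, RST, RSV, RUV

Hence C_0 ≅ Z^7, C_1 ≅ Z^18, C_2 ≅ Z^12.

Boundary ∂_1: C_1 → C_0 is given by ∂[p,q] = [q] − [p]. For instance
  ∂RS = S − R.
The resulting 7×18 matrix has rank 6, and its Smith normal form has invariant factors (1,1,1,1,1,1).

Boundary ∂_2: C_2 → C_1 maps a triangle to the signed sum of its edges. For instance
  ∂RSV = SV − RV + RS,
  ∂QRU = RU − QU + QR.
The 18×12 boundary matrix has rank 12 and Smith normal form diag(1,1,1,1,1,1,1,1,1,1,1,2).

From H_k ≅ ker(∂_k) / im(∂_{k+1}) we obtain:

  H_0: rank C_0 − rank ∂_1 = 7 − 6 = 1, and the invariant factors of ∂_1 are all 1, so H_0 = Z.
  H_1: rank ker ∂_1 − rank ∂_2 = (18 − 6) − 12 = 0, and ∂_2 has invariant factor 2 > 1, so H_1 = Z/2.
  H_2: rank ker ∂_2 − rank ∂_3 = (12 − 12) − 0 = 0, and there is no ∂_3, so H_2 = 0.

H_0 ≅ Z,  H_1 ≅ Z/2,  H_2 = 0.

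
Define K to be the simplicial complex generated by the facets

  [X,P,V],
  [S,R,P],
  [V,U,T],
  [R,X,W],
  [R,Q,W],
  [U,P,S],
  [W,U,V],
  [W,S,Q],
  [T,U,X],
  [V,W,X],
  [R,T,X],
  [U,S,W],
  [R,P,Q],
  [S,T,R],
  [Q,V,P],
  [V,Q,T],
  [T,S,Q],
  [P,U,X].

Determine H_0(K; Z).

H_0 ≅ Z.

Take the total order P < Q < R < S < T < U < V < W < X on the vertex set. Then K (dimension 2) consists of the simplices:

  0-simplices (9): P, Q, R, S, T, U, V, W, X
  1-simplices (27): PQ, PR, PS, PU, PV, PX, QR, QS, QT, QV, QW, RS, RT, RW, RX, ST, SU, SW, TU, TV, TX, UV, UW, UX, VW, VX, WX
  2-simplices (18): PQR, PQV, PRS, PSU, PUX, PVX, QRW, QST, QSW, QTV, RST, RTX, RWX, SUW, TUV, TUX, UVW, VWX

so the chain groups are C_0 ≅ Z^9, C_1 ≅ Z^27, C_2 ≅ Z^18.

∂_1: C_1 → C_0 is given by ∂[p,q] = [q] − [p].
The resulting 9×27 matrix has rank 8, and its Smith normal form has invariant factors (1,1,1,1,1,1,1,1).

Boundary ∂_2: C_2 → C_1 maps a triangle to the signed sum of its edges. For instance
  ∂RST = ST − RT + RS,
  ∂PVX = VX − PX + PV.
This gives a 27×18 integer matrix of rank 18; reducing to Smith normal form yields diagonal entries (1,1,1,1,1,1,1,1,1,1,1,1,1,1,1,1,1,2).

Computing H_k = (kernel of ∂_k) / (image of ∂_{k+1}):

  H_0: rank C_0 − rank ∂_1 = 9 − 8 = 1, and the invariant factors of ∂_1 are all 1, so H_0 = Z.

(K is a triangulation of the Klein bottle.)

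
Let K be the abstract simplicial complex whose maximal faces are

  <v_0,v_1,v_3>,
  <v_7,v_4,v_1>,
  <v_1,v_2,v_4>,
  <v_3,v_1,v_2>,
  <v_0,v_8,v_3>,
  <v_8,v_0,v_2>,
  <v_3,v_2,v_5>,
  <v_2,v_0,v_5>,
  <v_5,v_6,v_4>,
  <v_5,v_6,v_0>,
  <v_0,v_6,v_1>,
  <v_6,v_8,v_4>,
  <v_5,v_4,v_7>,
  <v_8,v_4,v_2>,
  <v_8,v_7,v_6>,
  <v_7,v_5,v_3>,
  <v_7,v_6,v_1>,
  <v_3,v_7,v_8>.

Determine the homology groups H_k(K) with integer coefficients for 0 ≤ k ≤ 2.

H_0 = Z,  H_1 = Z ⊕ Z/2,  H_2 = 0.

Take the total order v_0 < v_1 < v_2 < v_3 < v_4 < v_5 < v_6 < v_7 < v_8 on the vertex set. Then K (dimension 2) consists of the simplices:

  0-simplices (9): [v_0], [v_1], [v_2], [v_3], [v_4], [v_5], [v_6], [v_7], [v_8]
  1-simplices (27): (27 of them)
  2-simplices (18): (18 of them)

giving chain groups C_0 ≅ Z^9, C_1 ≅ Z^27, C_2 ≅ Z^18.

Boundary ∂_1: C_1 → C_0 maps an edge to its endpoints' difference, ∂[p,q] = q − p.
This gives a 9×27 integer matrix of rank 8; reducing to Smith normal form yields diagonal entries (1,1,1,1,1,1,1,1).

Boundary ∂_2: C_2 → C_1 acts by ∂[p,q,r] = [q,r] − [p,r] + [p,q]. For instance
  ∂[v_0,v_1,v_6] = [v_1,v_6] − [v_0,v_6] + [v_0,v_1],
  ∂[v_2,v_3,v_5] = [v_3,v_5] − [v_2,v_5] + [v_2,v_3].
As a 27×18 matrix over Z this has rank 18, with invariant factors (1,1,1,1,1,1,1,1,1,1,1,1,1,1,1,1,1,2).

From H_k ≅ ker(∂_k) / im(∂_{k+1}) we obtain:

  H_0: rank C_0 − rank ∂_1 = 9 − 8 = 1, and the invariant factors of ∂_1 are all 1, so H_0 = Z.
  H_1: rank ker ∂_1 − rank ∂_2 = (27 − 8) − 18 = 1, and ∂_2 has invariant factor 2 > 1, so H_1 = Z ⊕ Z/2.
  H_2: rank ker ∂_2 − rank ∂_3 = (18 − 18) − 0 = 0, and there is no ∂_3, so H_2 = 0.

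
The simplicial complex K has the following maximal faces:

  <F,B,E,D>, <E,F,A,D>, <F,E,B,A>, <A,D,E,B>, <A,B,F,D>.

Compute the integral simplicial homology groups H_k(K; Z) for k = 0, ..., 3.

Order the vertices as A < B < D < E < F. Listing each simplex with vertices in this order, K has dimension 3 with simplices:

  0-simplices (5): A, B, D, E, F
  1-simplices (10): AB, AD, AE, AF, BD, BE, BF, DE, DF, EF
  2-simplices (10): ABD, ABE, ABF, ADE, ADF, AEF, BDE, BDF, BEF, DEF
  3-simplices (5): ABDE, ABDF, ABEF, ADEF, BDEF

Hence C_0 ≅ Z^5, C_1 ≅ Z^10, C_2 ≅ Z^10, C_3 ≅ Z^5.

∂_1: C_1 → C_0 sends each edge [p,q] (with p < q) to q − p. For instance
  ∂AF = F − A.
This gives a 5×10 integer matrix of rank 4; reducing to Smith normal form yields diagonal entries (1,1,1,1).

Boundary ∂_2: C_2 → C_1 sends each 2-simplex [p,q,r] to [q,r] − [p,r] + [p,q]. For instance
  ∂DEF = EF − DF + DE,
  ∂BDE = DE − BE + BD.
This gives a 10×10 integer matrix of rank 6; reducing to Smith normal form yields diagonal entries (1,1,1,1,1,1).

Boundary ∂_3: C_3 → C_2 sends each 3-simplex σ to the alternating sum Σ_i (−1)^i (σ with its i-th vertex removed). For instance
  ∂ABEF = BEF − AEF + ABF − ABE,
  ∂BDEF = DEF − BEF + BDF − BDE.
The 10×5 boundary matrix has rank 4 and Smith normal form diag(1,1,1,1).

From H_k ≅ ker(∂_k) / im(∂_{k+1}) we obtain:

  H_0: rank C_0 − rank ∂_1 = 5 − 4 = 1, and the invariant factors of ∂_1 are all 1, so H_0 = Z.
  H_1: rank ker ∂_1 − rank ∂_2 = (10 − 4) − 6 = 0, and the invariant factors of ∂_2 are all 1, so H_1 = 0.
  H_2: rank ker ∂_2 − rank ∂_3 = (10 − 6) − 4 = 0, and the invariant factors of ∂_3 are all 1, so H_2 = 0.
  H_3: rank ker ∂_3 − rank ∂_4 = (5 − 4) − 0 = 1, and there is no ∂_4, so H_3 = Z.

H_0 = Z,  H_1 = 0,  H_2 = 0,  H_3 = Z.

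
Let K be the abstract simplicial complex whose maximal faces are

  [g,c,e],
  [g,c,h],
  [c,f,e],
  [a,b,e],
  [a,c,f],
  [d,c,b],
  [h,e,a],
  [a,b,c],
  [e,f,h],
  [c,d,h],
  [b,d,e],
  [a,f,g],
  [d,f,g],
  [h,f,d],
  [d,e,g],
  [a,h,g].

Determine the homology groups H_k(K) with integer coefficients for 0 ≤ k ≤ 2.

H_0 = Z,  H_1 = Z^2,  H_2 = Z.

Order the vertices as a < b < c < d < e < f < g < h. Listing each simplex with vertices in this order, K has dimension 2 with simplices:

  0-simplices (8): a, b, c, d, e, f, g, h
  1-simplices (24): ab, ac, ae, af, ag, ah, bc, bd, be, cd, ce, cf, cg, ch, de, df, dg, dh, ef, eg, eh, fg, fh, gh
  2-simplices (16): abc, abe, acf, aeh, afg, agh, bcd, bde, cdh, cef, ceg, cgh, deg, dfg, dfh, efh

giving chain groups C_0 ≅ Z^8, C_1 ≅ Z^24, C_2 ≅ Z^16.

The boundary map ∂_1: C_1 → C_0 sends each edge [p,q] (with p < q) to q − p. For instance
  ∂cd = d − c.
The 8×24 boundary matrix has rank 7 and Smith normal form diag(1,1,1,1,1,1,1).

Boundary ∂_2: C_2 → C_1 acts by ∂[p,q,r] = [q,r] − [p,r] + [p,q]. For instance
  ∂abc = bc − ac + ab,
  ∂dfh = fh − dh + df.
This gives a 24×16 integer matrix of rank 15; reducing to Smith normal form yields diagonal entries (1,1,1,1,1,1,1,1,1,1,1,1,1,1,1).

From H_k ≅ ker(∂_k) / im(∂_{k+1}) we obtain:

  H_0: rank C_0 − rank ∂_1 = 8 − 7 = 1, and the invariant factors of ∂_1 are all 1, so H_0 ≅ Z.
  H_1: rank ker ∂_1 − rank ∂_2 = (24 − 7) − 15 = 2, and the invariant factors of ∂_2 are all 1, so H_1 ≅ Z^2.
  H_2: rank ker ∂_2 − rank ∂_3 = (16 − 15) − 0 = 1, and there is no ∂_3, so H_2 ≅ Z.

(K is a triangulation of the torus T^2.)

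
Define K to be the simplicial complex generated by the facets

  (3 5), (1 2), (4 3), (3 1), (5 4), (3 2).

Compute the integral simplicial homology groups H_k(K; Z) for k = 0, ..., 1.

H_0 = Z,  H_1 = Z^2.

Order the vertices as 1 < 2 < 3 < 4 < 5. Listing each simplex with vertices in this order, K has dimension 1 with simplices:

  0-simplices (5): [1], [2], [3], [4], [5]
  1-simplices (6): [1,2], [1,3], [2,3], [3,4], [3,5], [4,5]

Hence C_0 ≅ Z^5, C_1 ≅ Z^6.

∂_1: C_1 → C_0 sends each edge [p,q] (with p < q) to q − p. For instance
  ∂[4,5] = [5] − [4].
This gives a 5×6 integer matrix of rank 4; reducing to Smith normal form yields diagonal entries (1,1,1,1).

Computing H_k = (kernel of ∂_k) / (image of ∂_{k+1}):

  H_0: rank C_0 − rank ∂_1 = 5 − 4 = 1, and the invariant factors of ∂_1 are all 1, so H_0 ≅ Z.
  H_1: rank ker ∂_1 − rank ∂_2 = (6 − 4) − 0 = 2, and there is no ∂_2, so H_1 ≅ Z^2.

As a check, the Euler characteristic is 5 − 6 = -1, which agrees with 1 − 2 = -1.
(K is a triangulation of a wedge of 2 circles.)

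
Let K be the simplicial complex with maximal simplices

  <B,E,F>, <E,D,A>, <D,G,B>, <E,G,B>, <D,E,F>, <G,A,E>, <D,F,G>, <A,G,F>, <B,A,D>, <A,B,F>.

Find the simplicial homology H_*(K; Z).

H_0 ≅ Z,  H_1 ≅ Z/2,  H_2 = 0.

Take the total order A < B < D < E < F < G on the vertex set. Then K (dimension 2) consists of the simplices:

  0-simplices (6): A, B, D, E, F, G
  1-simplices (15): AB, AD, AE, AF, AG, BD, BE, BF, BG, DE, DF, DG, EF, EG, FG
  2-simplices (10): ABD, ABF, ADE, AEG, AFG, BDG, BEF, BEG, DEF, DFG

giving chain groups C_0 ≅ Z^6, C_1 ≅ Z^15, C_2 ≅ Z^10.

The boundary map ∂_1: C_1 → C_0 sends each edge [p,q] (with p < q) to q − p.
The resulting 6×15 matrix has rank 5, and its Smith normal form has invariant factors (1,1,1,1,1).

∂_2: C_2 → C_1 maps a triangle to the signed sum of its edges. For instance
  ∂ADE = DE − AE + AD,
  ∂ABD = BD − AD + AB.
The 15×10 boundary matrix has rank 10 and Smith normal form diag(1,1,1,1,1,1,1,1,1,2).

From H_k ≅ ker(∂_k) / im(∂_{k+1}) we obtain:

  H_0: rank C_0 − rank ∂_1 = 6 − 5 = 1, and the invariant factors of ∂_1 are all 1, so H_0 = Z.
  H_1: rank ker ∂_1 − rank ∂_2 = (15 − 5) − 10 = 0, and ∂_2 has invariant factor 2 > 1, so H_1 = Z/2.
  H_2: rank ker ∂_2 − rank ∂_3 = (10 − 10) − 0 = 0, and there is no ∂_3, so H_2 = 0.

As a check, the Euler characteristic is 6 − 15 + 10 = 1, which agrees with 1 − 0 + 0 = 1.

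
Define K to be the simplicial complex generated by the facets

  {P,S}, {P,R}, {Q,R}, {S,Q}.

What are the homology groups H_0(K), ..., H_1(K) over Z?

H_0 ≅ Z,  H_1 ≅ Z.

K has 4 vertices, 4 edges.
rank ∂_0 = 0, rank ∂_1 = 3 ⇒ b_0 = 4 − 0 − 3 = 1; all invariant factors of ∂_1 are 1 so no torsion. So H_0 ≅ Z.
rank ∂_1 = 3, rank ∂_2 = 0 ⇒ b_1 = 4 − 3 − 0 = 1. So H_1 ≅ Z.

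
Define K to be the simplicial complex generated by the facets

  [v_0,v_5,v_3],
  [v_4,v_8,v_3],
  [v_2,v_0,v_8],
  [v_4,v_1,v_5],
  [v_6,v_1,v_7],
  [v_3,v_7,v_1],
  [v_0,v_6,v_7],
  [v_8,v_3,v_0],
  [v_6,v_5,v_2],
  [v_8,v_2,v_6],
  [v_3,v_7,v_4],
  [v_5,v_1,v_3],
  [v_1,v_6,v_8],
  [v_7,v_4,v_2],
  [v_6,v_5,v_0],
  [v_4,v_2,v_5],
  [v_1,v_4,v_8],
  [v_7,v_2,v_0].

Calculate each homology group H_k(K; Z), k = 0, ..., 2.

H_0 = Z,  H_1 = Z ⊕ Z/2,  H_2 = 0.

Take the total order v_0 < v_1 < v_2 < v_3 < v_4 < v_5 < v_6 < v_7 < v_8 on the vertex set. Then K (dimension 2) consists of the simplices:

  0-simplices (9): [v_0], [v_1], [v_2], [v_3], [v_4], [v_5], [v_6], [v_7], [v_8]
  1-simplices (27): (27 of them)
  2-simplices (18): (18 of them)

giving chain groups C_0 ≅ Z^9, C_1 ≅ Z^27, C_2 ≅ Z^18.

The boundary map ∂_1: C_1 → C_0 sends each edge [p,q] (with p < q) to q − p. For instance
  ∂[v_0,v_7] = [v_7] − [v_0].
The resulting 9×27 matrix has rank 8, and its Smith normal form has invariant factors (1,1,1,1,1,1,1,1).

∂_2: C_2 → C_1 sends each 2-simplex [p,q,r] to [q,r] − [p,r] + [p,q]. For instance
  ∂[v_0,v_2,v_8] = [v_2,v_8] − [v_0,v_8] + [v_0,v_2],
  ∂[v_2,v_6,v_8] = [v_6,v_8] − [v_2,v_8] + [v_2,v_6].
The resulting 27×18 matrix has rank 18, and its Smith normal form has invariant factors (1,1,1,1,1,1,1,1,1,1,1,1,1,1,1,1,1,2).

Reading off H_k = ker ∂_k / im ∂_{k+1}:

  H_0: rank C_0 − rank ∂_1 = 9 − 8 = 1, and the invariant factors of ∂_1 are all 1, so H_0 ≅ Z.
  H_1: rank ker ∂_1 − rank ∂_2 = (27 − 8) − 18 = 1, and ∂_2 has invariant factor 2 > 1, so H_1 ≅ Z ⊕ Z/2.
  H_2: rank ker ∂_2 − rank ∂_3 = (18 − 18) − 0 = 0, and there is no ∂_3, so H_2 ≅ 0.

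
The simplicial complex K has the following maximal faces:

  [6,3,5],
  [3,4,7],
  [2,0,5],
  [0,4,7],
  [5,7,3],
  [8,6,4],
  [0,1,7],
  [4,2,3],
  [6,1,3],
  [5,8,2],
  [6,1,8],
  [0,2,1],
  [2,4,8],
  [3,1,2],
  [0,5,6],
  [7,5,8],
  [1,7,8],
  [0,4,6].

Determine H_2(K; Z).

H_2 ≅ Z.

Order the vertices as 0 < 1 < 2 < 3 < 4 < 5 < 6 < 7 < 8. Listing each simplex with vertices in this order, K has dimension 2 with simplices:

  0-simplices (9): [0], [1], [2], [3], [4], [5], [6], [7], [8]
  1-simplices (27): (27 of them)
  2-simplices (18): [0,1,2], [0,1,7], [0,2,5], [0,4,6], [0,4,7], [0,5,6], [1,2,3], [1,3,6], [1,6,8], [1,7,8], [2,3,4], [2,4,8], [2,5,8], [3,4,7], [3,5,6], [3,5,7], [4,6,8], [5,7,8]

so the chain groups are C_0 ≅ Z^9, C_1 ≅ Z^27, C_2 ≅ Z^18.

Boundary ∂_1: C_1 → C_0 maps an edge to its endpoints' difference, ∂[p,q] = q − p.
The resulting 9×27 matrix has rank 8, and its Smith normal form has invariant factors (1,1,1,1,1,1,1,1).

Boundary ∂_2: C_2 → C_1 acts by ∂[p,q,r] = [q,r] − [p,r] + [p,q]. For instance
  ∂[1,7,8] = [7,8] − [1,8] + [1,7],
  ∂[0,1,2] = [1,2] − [0,2] + [0,1].
The 27×18 boundary matrix has rank 17 and Smith normal form diag(1,1,1,1,1,1,1,1,1,1,1,1,1,1,1,1,1).

Now H_k = ker ∂_k / im ∂_{k+1}, so:

  H_2: rank ker ∂_2 − rank ∂_3 = (18 − 17) − 0 = 1, and there is no ∂_3, so H_2 ≅ Z.

(K is a triangulation of the torus T^2.)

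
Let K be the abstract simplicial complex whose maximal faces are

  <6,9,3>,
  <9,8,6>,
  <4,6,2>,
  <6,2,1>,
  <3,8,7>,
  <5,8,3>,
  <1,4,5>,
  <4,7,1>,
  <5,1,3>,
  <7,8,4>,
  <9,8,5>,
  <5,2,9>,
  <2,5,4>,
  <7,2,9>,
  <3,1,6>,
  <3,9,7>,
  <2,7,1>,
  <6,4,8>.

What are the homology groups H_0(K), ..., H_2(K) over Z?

H_0 = Z,  H_1 = Z ⊕ Z/2,  H_2 = 0.

Fix the vertex order 1 < 2 < 3 < 4 < 5 < 6 < 7 < 8 < 9 and write every simplex with vertices in increasing order. Then dim K = 2 and the simplices of K are:

  0-simplices (9): [1], [2], [3], [4], [5], [6], [7], [8], [9]
  1-simplices (27): (27 of them)
  2-simplices (18): [1,2,6], [1,2,7], [1,3,5], [1,3,6], [1,4,5], [1,4,7], [2,4,5], [2,4,6], [2,5,9], [2,7,9], [3,5,8], [3,6,9], [3,7,8], [3,7,9], [4,6,8], [4,7,8], [5,8,9], [6,8,9]

so the chain groups are C_0 ≅ Z^9, C_1 ≅ Z^27, C_2 ≅ Z^18.

∂_1: C_1 → C_0 maps an edge to its endpoints' difference, ∂[p,q] = q − p. For instance
  ∂[1,6] = [6] − [1].
As a 9×27 matrix over Z this has rank 8, with invariant factors (1,1,1,1,1,1,1,1).

The boundary map ∂_2: C_2 → C_1 acts by ∂[p,q,r] = [q,r] − [p,r] + [p,q]. For instance
  ∂[3,7,9] = [7,9] − [3,9] + [3,7],
  ∂[2,5,9] = [5,9] − [2,9] + [2,5].
The 27×18 boundary matrix has rank 18 and Smith normal form diag(1,1,1,1,1,1,1,1,1,1,1,1,1,1,1,1,1,2).

Reading off H_k = ker ∂_k / im ∂_{k+1}:

  H_0: rank C_0 − rank ∂_1 = 9 − 8 = 1, and the invariant factors of ∂_1 are all 1, so H_0 = Z.
  H_1: rank ker ∂_1 − rank ∂_2 = (27 − 8) − 18 = 1, and ∂_2 has invariant factor 2 > 1, so H_1 = Z ⊕ Z/2.
  H_2: rank ker ∂_2 − rank ∂_3 = (18 − 18) − 0 = 0, and there is no ∂_3, so H_2 = 0.

(K is a triangulation of the Klein bottle.)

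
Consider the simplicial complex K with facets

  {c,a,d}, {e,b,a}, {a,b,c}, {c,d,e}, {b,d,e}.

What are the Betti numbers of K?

Take the total order a < b < c < d < e on the vertex set. Then K (dimension 2) consists of the simplices:

  0-simplices (5): a, b, c, d, e
  1-simplices (10): ab, ac, ad, ae, bc, bd, be, cd, ce, de
  2-simplices (5): abc, abe, acd, bde, cde

giving chain groups C_0 ≅ Z^5, C_1 ≅ Z^10, C_2 ≅ Z^5.

∂_1: C_1 → C_0 is given by ∂[p,q] = [q] − [p].
As a 5×10 matrix over Z this has rank 4, with invariant factors (1,1,1,1).

∂_2: C_2 → C_1 acts by ∂[p,q,r] = [q,r] − [p,r] + [p,q]. For instance
  ∂abc = bc − ac + ab,
  ∂cde = de − ce + cd.
As a 10×5 matrix over Z this has rank 5, with invariant factors (1,1,1,1,1).

Computing H_k = (kernel of ∂_k) / (image of ∂_{k+1}):

  H_0: rank C_0 − rank ∂_1 = 5 − 4 = 1, and the invariant factors of ∂_1 are all 1, so H_0 = Z.
  H_1: rank ker ∂_1 − rank ∂_2 = (10 − 4) − 5 = 1, and the invariant factors of ∂_2 are all 1, so H_1 = Z.
  H_2: rank ker ∂_2 − rank ∂_3 = (5 − 5) − 0 = 0, and there is no ∂_3, so H_2 = 0.

Hence the Betti numbers are b_0 = 1, b_1 = 1, b_2 = 0.

b_0 = 1, b_1 = 1, b_2 = 0.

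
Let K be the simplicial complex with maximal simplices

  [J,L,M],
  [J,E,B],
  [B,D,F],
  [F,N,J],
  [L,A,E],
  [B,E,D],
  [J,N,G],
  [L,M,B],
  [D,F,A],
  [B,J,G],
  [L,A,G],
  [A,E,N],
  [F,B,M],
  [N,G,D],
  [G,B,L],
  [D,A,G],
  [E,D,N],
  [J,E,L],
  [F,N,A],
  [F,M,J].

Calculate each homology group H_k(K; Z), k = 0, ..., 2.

H_0 ≅ Z,  H_1 ≅ Z ⊕ Z/2,  H_2 = 0.

We work with the vertex ordering A < B < D < E < F < G < J < L < M < N. The simplices of K, each written with vertices in increasing order, are:

  0-simplices (10): A, B, D, E, F, G, J, L, M, N
  1-simplices (30): AD, AE, AF, AG, AL, AN, BD, BE, BF, BG, BJ, BL, BM, DE, DF, DG, DN, EJ, EL, EN, FJ, FM, FN, GJ, GL, GN, JL, JM, JN, LM
  2-simplices (20): ADF, ADG, AEL, AEN, AFN, AGL, BDE, BDF, BEJ, BFM, BGJ, BGL, BLM, DEN, DGN, EJL, FJM, FJN, GJN, JLM

Hence C_0 ≅ Z^10, C_1 ≅ Z^30, C_2 ≅ Z^20.

The boundary map ∂_1: C_1 → C_0 sends each edge [p,q] (with p < q) to q − p. For instance
  ∂BF = F − B.
The 10×30 boundary matrix has rank 9 and Smith normal form diag(1,1,1,1,1,1,1,1,1).

The boundary map ∂_2: C_2 → C_1 sends each 2-simplex [p,q,r] to [q,r] − [p,r] + [p,q]. For instance
  ∂BLM = LM − BM + BL,
  ∂BGJ = GJ − BJ + BG.
As a 30×20 matrix over Z this has rank 20, with invariant factors (1,1,1,1,1,1,1,1,1,1,1,1,1,1,1,1,1,1,1,2).

Now H_k = ker ∂_k / im ∂_{k+1}, so:

  H_0: rank C_0 − rank ∂_1 = 10 − 9 = 1, and the invariant factors of ∂_1 are all 1, so H_0 = Z.
  H_1: rank ker ∂_1 − rank ∂_2 = (30 − 9) − 20 = 1, and ∂_2 has invariant factor 2 > 1, so H_1 = Z ⊕ Z/2.
  H_2: rank ker ∂_2 − rank ∂_3 = (20 − 20) − 0 = 0, and there is no ∂_3, so H_2 = 0.

As a check, the Euler characteristic is 10 − 30 + 20 = 0, which agrees with 1 − 1 + 0 = 0.
(K is a triangulation of the Klein bottle.)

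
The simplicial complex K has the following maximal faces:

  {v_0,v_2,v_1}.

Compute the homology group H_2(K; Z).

H_2 ≅ 0.

K has 3 vertices, 3 edges, 1 triangle.
rank ∂_2 = 1, rank ∂_3 = 0 ⇒ b_2 = 1 − 1 − 0 = 0. So H_2 ≅ 0.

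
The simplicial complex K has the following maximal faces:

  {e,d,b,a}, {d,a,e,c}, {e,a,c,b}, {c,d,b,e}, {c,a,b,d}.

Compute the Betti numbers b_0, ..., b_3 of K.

Fix the vertex order a < b < c < d < e and write every simplex with vertices in increasing order. Then dim K = 3 and the simplices of K are:

  0-simplices (5): a, b, c, d, e
  1-simplices (10): ab, ac, ad, ae, bc, bd, be, cd, ce, de
  2-simplices (10): abc, abd, abe, acd, ace, ade, bcd, bce, bde, cde
  3-simplices (5): abcd, abce, abde, acde, bcde

Hence C_0 ≅ Z^5, C_1 ≅ Z^10, C_2 ≅ Z^10, C_3 ≅ Z^5.

Boundary ∂_1: C_1 → C_0 maps an edge to its endpoints' difference, ∂[p,q] = q − p. For instance
  ∂de = e − d.
The resulting 5×10 matrix has rank 4, and its Smith normal form has invariant factors (1,1,1,1).

The boundary map ∂_2: C_2 → C_1 sends each 2-simplex [p,q,r] to [q,r] − [p,r] + [p,q]. For instance
  ∂bcd = cd − bd + bc,
  ∂abd = bd − ad + ab.
The resulting 10×10 matrix has rank 6, and its Smith normal form has invariant factors (1,1,1,1,1,1).

Boundary ∂_3: C_3 → C_2 sends each 3-simplex σ to the alternating sum Σ_i (−1)^i (σ with its i-th vertex removed). For instance
  ∂bcde = cde − bde + bce − bcd,
  ∂abcd = bcd − acd + abd − abc.
The resulting 10×5 matrix has rank 4, and its Smith normal form has invariant factors (1,1,1,1).

Reading off H_k = ker ∂_k / im ∂_{k+1}:

  H_0: rank C_0 − rank ∂_1 = 5 − 4 = 1, and the invariant factors of ∂_1 are all 1, so H_0 ≅ Z.
  H_1: rank ker ∂_1 − rank ∂_2 = (10 − 4) − 6 = 0, and the invariant factors of ∂_2 are all 1, so H_1 ≅ 0.
  H_2: rank ker ∂_2 − rank ∂_3 = (10 − 6) − 4 = 0, and the invariant factors of ∂_3 are all 1, so H_2 ≅ 0.
  H_3: rank ker ∂_3 − rank ∂_4 = (5 − 4) − 0 = 1, and there is no ∂_4, so H_3 ≅ Z.

As a check, the Euler characteristic is 5 − 10 + 10 − 5 = 0, which agrees with 1 − 0 + 0 − 1 = 0.

Hence the Betti numbers are b_0 = 1, b_1 = 0, b_2 = 0, b_3 = 1.

b_0 = 1, b_1 = 0, b_2 = 0, b_3 = 1.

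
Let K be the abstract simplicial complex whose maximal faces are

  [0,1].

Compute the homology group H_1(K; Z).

We work with the vertex ordering 0 < 1. The simplices of K, each written with vertices in increasing order, are:

  0-simplices (2): [0], [1]
  1-simplices (1): [0,1]

so the chain groups are C_0 ≅ Z^2, C_1 ≅ Z^1.

Boundary ∂_1: C_1 → C_0 sends each edge [p,q] (with p < q) to q − p. For instance
  ∂[0,1] = [1] − [0].
As a 2×1 matrix over Z this has rank 1, with invariant factors (1).

Reading off H_k = ker ∂_k / im ∂_{k+1}:

  H_1: rank ker ∂_1 − rank ∂_2 = (1 − 1) − 0 = 0, and there is no ∂_2, so H_1 ≅ 0.

(K is a triangulation of the 1-simplex.)

H_1 = 0.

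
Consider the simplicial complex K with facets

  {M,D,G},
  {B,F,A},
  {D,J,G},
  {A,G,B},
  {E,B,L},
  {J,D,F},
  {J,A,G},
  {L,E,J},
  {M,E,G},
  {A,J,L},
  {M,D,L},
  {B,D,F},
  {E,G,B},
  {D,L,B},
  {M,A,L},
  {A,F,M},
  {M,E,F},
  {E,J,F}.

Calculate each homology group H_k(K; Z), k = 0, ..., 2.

Order the vertices as A < B < D < E < F < G < J < L < M. Listing each simplex with vertices in this order, K has dimension 2 with simplices:

  0-simplices (9): A, B, D, E, F, G, J, L, M
  1-simplices (27): AB, AF, AG, AJ, AL, AM, BD, BE, BF, BG, BL, DF, DG, DJ, DL, DM, EF, EG, EJ, EL, EM, FJ, FM, GJ, GM, JL, LM
  2-simplices (18): ABF, ABG, AFM, AGJ, AJL, ALM, BDF, BDL, BEG, BEL, DFJ, DGJ, DGM, DLM, EFJ, EFM, EGM, EJL

giving chain groups C_0 ≅ Z^9, C_1 ≅ Z^27, C_2 ≅ Z^18.

The boundary map ∂_1: C_1 → C_0 is given by ∂[p,q] = [q] − [p]. For instance
  ∂AB = B − A.
The 9×27 boundary matrix has rank 8 and Smith normal form diag(1,1,1,1,1,1,1,1).

Boundary ∂_2: C_2 → C_1 acts by ∂[p,q,r] = [q,r] − [p,r] + [p,q]. For instance
  ∂EFJ = FJ − EJ + EF,
  ∂AFM = FM − AM + AF.
This gives a 27×18 integer matrix of rank 17; reducing to Smith normal form yields diagonal entries (1,1,1,1,1,1,1,1,1,1,1,1,1,1,1,1,1).

Reading off H_k = ker ∂_k / im ∂_{k+1}:

  H_0: rank C_0 − rank ∂_1 = 9 − 8 = 1, and the invariant factors of ∂_1 are all 1, so H_0 ≅ Z.
  H_1: rank ker ∂_1 − rank ∂_2 = (27 − 8) − 17 = 2, and the invariant factors of ∂_2 are all 1, so H_1 ≅ Z^2.
  H_2: rank ker ∂_2 − rank ∂_3 = (18 − 17) − 0 = 1, and there is no ∂_3, so H_2 ≅ Z.

As a check, the Euler characteristic is 9 − 27 + 18 = 0, which agrees with 1 − 2 + 1 = 0.
(K is a triangulation of the torus T^2.)

H_0 ≅ Z,  H_1 ≅ Z^2,  H_2 ≅ Z.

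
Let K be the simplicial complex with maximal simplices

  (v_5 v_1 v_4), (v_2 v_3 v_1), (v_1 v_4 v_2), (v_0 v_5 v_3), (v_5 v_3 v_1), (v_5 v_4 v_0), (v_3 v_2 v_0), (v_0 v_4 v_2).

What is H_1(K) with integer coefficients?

H_1 = 0.

Take the total order v_0 < v_1 < v_2 < v_3 < v_4 < v_5 on the vertex set. Then K (dimension 2) consists of the simplices:

  0-simplices (6): [v_0], [v_1], [v_2], [v_3], [v_4], [v_5]
  1-simplices (12): [v_0,v_2], [v_0,v_3], [v_0,v_4], [v_0,v_5], [v_1,v_2], [v_1,v_3], [v_1,v_4], [v_1,v_5], [v_2,v_3], [v_2,v_4], [v_3,v_5], [v_4,v_5]
  2-simplices (8): [v_0,v_2,v_3], [v_0,v_2,v_4], [v_0,v_3,v_5], [v_0,v_4,v_5], [v_1,v_2,v_3], [v_1,v_2,v_4], [v_1,v_3,v_5], [v_1,v_4,v_5]

Hence C_0 ≅ Z^6, C_1 ≅ Z^12, C_2 ≅ Z^8.

∂_1: C_1 → C_0 sends each edge [p,q] (with p < q) to q − p. For instance
  ∂[v_1,v_4] = [v_4] − [v_1].
As a 6×12 matrix over Z this has rank 5, with invariant factors (1,1,1,1,1).

Boundary ∂_2: C_2 → C_1 sends each 2-simplex [p,q,r] to [q,r] − [p,r] + [p,q]. For instance
  ∂[v_1,v_2,v_4] = [v_2,v_4] − [v_1,v_4] + [v_1,v_2],
  ∂[v_0,v_2,v_3] = [v_2,v_3] − [v_0,v_3] + [v_0,v_2].
The resulting 12×8 matrix has rank 7, and its Smith normal form has invariant factors (1,1,1,1,1,1,1).

From H_k ≅ ker(∂_k) / im(∂_{k+1}) we obtain:

  H_1: rank ker ∂_1 − rank ∂_2 = (12 − 5) − 7 = 0, and the invariant factors of ∂_2 are all 1, so H_1 = 0.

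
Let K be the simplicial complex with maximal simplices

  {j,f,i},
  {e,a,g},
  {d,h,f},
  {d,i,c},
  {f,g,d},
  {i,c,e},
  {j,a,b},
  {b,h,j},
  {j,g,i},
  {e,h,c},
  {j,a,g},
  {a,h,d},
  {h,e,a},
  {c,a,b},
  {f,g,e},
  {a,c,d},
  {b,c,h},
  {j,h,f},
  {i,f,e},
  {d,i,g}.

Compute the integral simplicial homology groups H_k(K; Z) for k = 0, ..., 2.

H_0 = Z,  H_1 = Z ⊕ Z/2,  H_2 = 0.

Fix the vertex order a < b < c < d < e < f < g < h < i < j and write every simplex with vertices in increasing order. Then dim K = 2 and the simplices of K are:

  0-simplices (10): a, b, c, d, e, f, g, h, i, j
  1-simplices (30): ab, ac, ad, ae, ag, ah, aj, bc, bh, bj, cd, ce, ch, ci, df, dg, dh, di, ef, eg, eh, ei, fg, fh, fi, fj, gi, gj, hj, ij
  2-simplices (20): abc, abj, acd, adh, aeg, aeh, agj, bch, bhj, cdi, ceh, cei, dfg, dfh, dgi, efg, efi, fhj, fij, gij

giving chain groups C_0 ≅ Z^10, C_1 ≅ Z^30, C_2 ≅ Z^20.

Boundary ∂_1: C_1 → C_0 maps an edge to its endpoints' difference, ∂[p,q] = q − p. For instance
  ∂eg = g − e.
The 10×30 boundary matrix has rank 9 and Smith normal form diag(1,1,1,1,1,1,1,1,1).

The boundary map ∂_2: C_2 → C_1 maps a triangle to the signed sum of its edges. For instance
  ∂bch = ch − bh + bc,
  ∂bhj = hj − bj + bh.
The resulting 30×20 matrix has rank 20, and its Smith normal form has invariant factors (1,1,1,1,1,1,1,1,1,1,1,1,1,1,1,1,1,1,1,2).

From H_k ≅ ker(∂_k) / im(∂_{k+1}) we obtain:

  H_0: rank C_0 − rank ∂_1 = 10 − 9 = 1, and the invariant factors of ∂_1 are all 1, so H_0 ≅ Z.
  H_1: rank ker ∂_1 − rank ∂_2 = (30 − 9) − 20 = 1, and ∂_2 has invariant factor 2 > 1, so H_1 ≅ Z ⊕ Z/2.
  H_2: rank ker ∂_2 − rank ∂_3 = (20 − 20) − 0 = 0, and there is no ∂_3, so H_2 ≅ 0.

(K is a triangulation of the Klein bottle.)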